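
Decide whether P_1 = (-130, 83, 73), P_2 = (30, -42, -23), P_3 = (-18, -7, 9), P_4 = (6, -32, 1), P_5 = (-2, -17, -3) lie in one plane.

No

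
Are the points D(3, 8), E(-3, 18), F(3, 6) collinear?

DE = (-6, 10), DF = (0, -2).
det[DE; DF] = (-6)(-2) − (10)(0) = 12.
The determinant is nonzero, so they are not collinear.

No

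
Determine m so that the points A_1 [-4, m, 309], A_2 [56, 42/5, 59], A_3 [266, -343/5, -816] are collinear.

152/5

Direction A_2A_3 = (210, -77, -875). From the x-coordinate of A_1, the parameter along the line is τ = (-4 − 56)/210 = -2/7.
Then m = 42/5 + (-2/7)·(-77) = 152/5.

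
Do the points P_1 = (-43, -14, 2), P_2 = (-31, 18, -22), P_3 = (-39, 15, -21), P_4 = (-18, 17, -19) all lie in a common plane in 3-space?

A normal to the plane through P_1, P_2, P_3 is n = P_1P_2 × P_1P_3 = (-40, 180, 220).
The plane has equation n·P = -360. For P_4: n·P_4 = -400.
-400 ≠ -360, so P_4 is off the plane.

No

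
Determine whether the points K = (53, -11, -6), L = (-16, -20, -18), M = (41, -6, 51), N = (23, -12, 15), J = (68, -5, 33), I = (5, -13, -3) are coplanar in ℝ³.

No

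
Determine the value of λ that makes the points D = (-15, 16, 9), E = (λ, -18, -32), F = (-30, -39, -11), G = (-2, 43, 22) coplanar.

-75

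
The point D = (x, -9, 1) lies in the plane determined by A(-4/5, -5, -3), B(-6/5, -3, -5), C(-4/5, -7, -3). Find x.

The plane through A, B, C has equation −4x + (4/5)z = 4/5.
Substituting D: (-4)x + (4/5) = 4/5, so x = 0.

0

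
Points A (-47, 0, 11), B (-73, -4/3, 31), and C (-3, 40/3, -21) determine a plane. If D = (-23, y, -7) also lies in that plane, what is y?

The plane through A, B, C has equation −224x + 48y − 288z = 7360.
Substituting D: (48)y + (7168) = 7360, so y = 4.

4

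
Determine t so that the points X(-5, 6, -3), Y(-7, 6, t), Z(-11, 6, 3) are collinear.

Direction XZ = (-6, 0, 6). From the x-coordinate of Y, the parameter along the line is τ = (-7 − (-5))/(-6) = 1/3.
Then t = (-3) + 1/3·(6) = -1.

-1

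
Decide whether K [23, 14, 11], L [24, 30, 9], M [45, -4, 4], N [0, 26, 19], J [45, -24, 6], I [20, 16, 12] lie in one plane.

The plane through K, L, M has normal n = KL × KM = (-148, -37, -370) and equation n·P = -7992.
Checking the remaining points: n·N = -7992, n·J = -7992, n·I = -7992.
All equal -7992, so all 6 points lie in one plane.

Yes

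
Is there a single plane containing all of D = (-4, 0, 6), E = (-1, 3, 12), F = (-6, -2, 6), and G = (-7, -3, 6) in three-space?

Yes

A normal to the plane through D, E, F is n = DE × DF = (12, -12, 0).
The plane has equation n·P = -48. For G: n·G = -48.
Equal, so G lies in the plane and all four are coplanar.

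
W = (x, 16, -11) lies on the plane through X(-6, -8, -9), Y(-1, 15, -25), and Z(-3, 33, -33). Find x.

The plane through X, Y, Z has equation 104x + 72y + 136z = -2424.
Substituting W: (104)x + (-344) = -2424, so x = -20.

-20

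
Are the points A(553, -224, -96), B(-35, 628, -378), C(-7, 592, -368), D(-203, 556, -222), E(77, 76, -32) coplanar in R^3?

Yes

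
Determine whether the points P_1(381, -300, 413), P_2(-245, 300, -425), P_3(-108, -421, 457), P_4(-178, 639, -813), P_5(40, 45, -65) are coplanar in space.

Yes

The plane through P_1, P_2, P_3 has normal n = P_1P_2 × P_1P_3 = (-74998, 437326, 369146) and equation n·P = -7314740.
Checking the remaining points: n·P_4 = -7314740, n·P_5 = -7314740.
All equal -7314740, so all 5 points lie in one plane.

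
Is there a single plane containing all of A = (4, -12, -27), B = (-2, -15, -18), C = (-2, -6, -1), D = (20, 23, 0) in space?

Yes

With A as base: AB = (-6, -3, 9), AC = (-6, 6, 26), AD = (16, 35, 27).
AC × AD = (-748, 578, -306).
AB · (AC × AD) = 0.
The scalar triple product vanishes, so the four points are coplanar.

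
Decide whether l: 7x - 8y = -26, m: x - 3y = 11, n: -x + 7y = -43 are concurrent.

No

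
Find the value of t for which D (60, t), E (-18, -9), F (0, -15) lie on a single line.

-35

Collinearity: (D − E) must be parallel to (F − E) = (18, -6).
Cross-multiplying the components: (t − (-9))·(18) = (78)·(-6).
Solving gives t = -35.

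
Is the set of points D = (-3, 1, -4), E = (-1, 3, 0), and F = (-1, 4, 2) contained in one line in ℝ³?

No

DE = (2, 2, 4), DF = (2, 3, 6).
Comparing components 3 and 1: (4)(2) − (2)(6) = -4 ≠ 0, so DE and DF are not parallel and the points are not collinear.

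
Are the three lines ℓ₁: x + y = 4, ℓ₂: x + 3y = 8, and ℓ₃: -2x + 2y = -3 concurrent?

No

Intersecting ℓ₁ and ℓ₂: solving the 2×2 system gives (x, y) = (2, 2).
Substitute into ℓ₃: (-2)(2) + (2)(2) = 0.
But ℓ₃ requires -3 ≠ 0, so the three lines have no common point.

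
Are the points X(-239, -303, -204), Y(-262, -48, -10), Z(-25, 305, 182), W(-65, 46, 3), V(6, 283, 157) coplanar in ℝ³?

Yes

The plane through X, Y, Z has normal n = XY × XZ = (-19522, 50394, -68554) and equation n·P = 3381392.
Checking the remaining points: n·W = 3381392, n·V = 3381392.
All equal 3381392, so all 5 points lie in one plane.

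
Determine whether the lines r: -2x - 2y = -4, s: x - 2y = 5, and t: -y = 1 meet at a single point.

Yes

The three lines meet at one point iff the augmented coefficient matrix [aᵢ bᵢ cᵢ] has rank < 3, i.e. its determinant vanishes.
Here the determinant is 0.
It vanishes, so the lines are concurrent at (3, -1).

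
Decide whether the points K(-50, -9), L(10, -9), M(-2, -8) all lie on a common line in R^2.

No

KL = (60, 0), KM = (48, 1).
Twice the signed area of △KLM is (60)(1) − (0)(48) = 60.
The area is nonzero, so the three points are not collinear.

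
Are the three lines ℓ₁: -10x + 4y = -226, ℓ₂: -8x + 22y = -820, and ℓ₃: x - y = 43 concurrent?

Yes

The three lines meet at one point iff the augmented coefficient matrix [aᵢ bᵢ cᵢ] has rank < 3, i.e. its determinant vanishes.
Here the determinant is 0.
It vanishes, so the lines are concurrent at (9, -34).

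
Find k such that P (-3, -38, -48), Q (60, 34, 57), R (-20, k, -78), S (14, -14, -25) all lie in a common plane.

-56

Normal to plane PQS: n = (-864, 336, 288); plane equation n·X = -24000.
Requiring n·R = -24000: (336)k + (-5184) = -24000.
So k = -56.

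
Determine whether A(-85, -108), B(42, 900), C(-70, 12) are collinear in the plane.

AB = (127, 1008), AC = (15, 120).
Twice the signed area of △ABC is (127)(120) − (1008)(15) = 120.
The area is nonzero, so the three points are not collinear.

No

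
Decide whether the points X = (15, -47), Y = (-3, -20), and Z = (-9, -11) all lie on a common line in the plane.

Yes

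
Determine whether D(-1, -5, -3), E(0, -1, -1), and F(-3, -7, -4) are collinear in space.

DE = (1, 4, 2), DF = (-2, -2, -1).
Comparing components 3 and 1: (2)(-2) − (1)(-1) = -3 ≠ 0, so DE and DF are not parallel and the points are not collinear.

No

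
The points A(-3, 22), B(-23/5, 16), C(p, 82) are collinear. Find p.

Collinearity: (C − A) must be parallel to (B − A) = (-8/5, -6).
Cross-multiplying the components: (p − (-3))·(-6) = (60)·(-8/5).
Solving gives p = 13.

13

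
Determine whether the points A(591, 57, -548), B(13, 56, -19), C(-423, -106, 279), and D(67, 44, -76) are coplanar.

With A as base: AB = (-578, -1, 529), AC = (-1014, -163, 827), AD = (-524, -13, 472).
AC × AD = (-66185, 45260, -72230).
AB · (AC × AD) = 0.
The scalar triple product vanishes, so the four points are coplanar.

Yes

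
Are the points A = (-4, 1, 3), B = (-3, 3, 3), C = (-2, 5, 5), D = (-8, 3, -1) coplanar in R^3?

No

With A as base: AB = (1, 2, 0), AC = (2, 4, 2), AD = (-4, 2, -4).
AC × AD = (-20, 0, 20).
AB · (AC × AD) = -20.
Since -20 ≠ 0, the four points are not coplanar.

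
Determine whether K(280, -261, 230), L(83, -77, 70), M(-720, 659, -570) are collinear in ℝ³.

KL = (-197, 184, -160), KM = (-1000, 920, -800).
Comparing components 3 and 1: (-160)(-1000) − (-197)(-800) = 2400 ≠ 0, so KL and KM are not parallel and the points are not collinear.

No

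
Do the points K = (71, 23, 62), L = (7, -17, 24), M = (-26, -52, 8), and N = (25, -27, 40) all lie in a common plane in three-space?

Yes

The four points are coplanar iff the 3×3 determinant with rows KL, KM, KN is zero.
Rows: (-64, -40, -38), (-97, -75, -54), (-46, -50, -22).
Expanding along the first row: (-64)(-1050) − (-40)(-350) + (-38)(1400) = 0.
Zero determinant ⇒ coplanar.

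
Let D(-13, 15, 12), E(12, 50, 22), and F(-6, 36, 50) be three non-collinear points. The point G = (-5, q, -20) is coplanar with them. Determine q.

15

The plane through D, E, F has equation 1120x − 880y + 280z = -24400.
Substituting G: (-880)q + (-11200) = -24400, so q = 15.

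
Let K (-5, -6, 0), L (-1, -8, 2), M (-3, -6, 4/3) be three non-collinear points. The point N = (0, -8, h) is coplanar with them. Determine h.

8/3

The plane through K, L, M has equation −(8/3)x − (4/3)y + 4z = 64/3.
Substituting N: (4)h + (32/3) = 64/3, so h = 8/3.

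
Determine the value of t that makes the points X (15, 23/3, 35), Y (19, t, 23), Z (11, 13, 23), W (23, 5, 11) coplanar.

19/3

The points are coplanar iff XY · (XZ × XW) = 0.
Expanding, this is linear in t: (-192)t + (1216) = 0.
So t = 19/3.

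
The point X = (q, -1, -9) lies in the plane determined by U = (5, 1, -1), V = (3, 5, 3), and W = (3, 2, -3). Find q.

3

The plane through U, V, W has equation −12x − 12y + 6z = -78.
Substituting X: (-12)q + (-42) = -78, so q = 3.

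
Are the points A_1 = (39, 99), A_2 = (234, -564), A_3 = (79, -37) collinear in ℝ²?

A_1A_2 = (195, -663), A_1A_3 = (40, -136).
Twice the signed area of △A_1A_2A_3 is (195)(-136) − (-663)(40) = 0.
The triangle is degenerate (zero area), so the points are collinear.

Yes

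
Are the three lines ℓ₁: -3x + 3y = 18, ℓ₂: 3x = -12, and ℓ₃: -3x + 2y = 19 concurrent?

The three lines meet at one point iff the augmented coefficient matrix [aᵢ bᵢ cᵢ] has rank < 3, i.e. its determinant vanishes.
Here the determinant is -27.
Nonzero, so no common point exists.

No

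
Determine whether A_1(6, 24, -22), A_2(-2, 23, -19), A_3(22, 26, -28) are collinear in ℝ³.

Yes

A_1A_2 = (-8, -1, 3), A_1A_3 = (16, 2, -6).
Each component of A_1A_3 is -2 times the corresponding component of A_1A_2, so A_1A_3 = -2·A_1A_2 and the points are collinear.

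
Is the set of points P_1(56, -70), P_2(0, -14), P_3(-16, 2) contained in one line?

P_1P_2 = (-56, 56), P_1P_3 = (-72, 72).
Checking proportionality: P_1P_3 = 9/7·P_1P_2, so the vectors are parallel and the points are collinear.

Yes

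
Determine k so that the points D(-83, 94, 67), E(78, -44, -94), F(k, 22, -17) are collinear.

Direction DE = (161, -138, -161). From the y-coordinate of F, the parameter along the line is τ = (22 − 94)/(-138) = 12/23.
Then k = (-83) + 12/23·(161) = 1.

1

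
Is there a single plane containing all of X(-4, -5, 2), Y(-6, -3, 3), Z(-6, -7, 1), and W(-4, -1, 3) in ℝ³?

A normal to the plane through X, Y, Z is n = XY × XZ = (0, -4, 8).
The plane has equation n·P = 36. For W: n·W = 28.
28 ≠ 36, so W is off the plane.

No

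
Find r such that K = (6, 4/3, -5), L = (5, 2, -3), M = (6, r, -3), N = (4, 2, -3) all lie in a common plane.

2

The points are coplanar iff KL · (KM × KN) = 0.
Expanding, this is linear in r: (2)r + (-4) = 0.
So r = 2.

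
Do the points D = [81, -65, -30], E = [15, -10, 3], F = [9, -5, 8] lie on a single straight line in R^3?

No

DE = (-66, 55, 33), DF = (-72, 60, 38).
Comparing components 2 and 3: (55)(38) − (33)(60) = 110 ≠ 0, so DE and DF are not parallel and the points are not collinear.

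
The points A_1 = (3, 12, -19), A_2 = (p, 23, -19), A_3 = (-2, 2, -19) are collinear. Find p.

17/2

Direction A_1A_3 = (-5, -10, 0). From the y-coordinate of A_2, the parameter along the line is τ = (23 − 12)/(-10) = -11/10.
Then p = 3 + (-11/10)·(-5) = 17/2.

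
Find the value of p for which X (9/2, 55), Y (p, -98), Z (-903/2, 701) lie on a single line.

225/2

The three points are collinear iff det[XY; XZ] = 0.
This determinant is linear in p: (646)p + (-72675) = 0, so p = 225/2.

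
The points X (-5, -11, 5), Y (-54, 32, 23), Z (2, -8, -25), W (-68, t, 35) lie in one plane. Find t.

42

Coplanarity ⇔ det[XY; XZ; XW] = 0.
Expanding, this is linear in t: (-1344)t + (56448) = 0.
So t = 42.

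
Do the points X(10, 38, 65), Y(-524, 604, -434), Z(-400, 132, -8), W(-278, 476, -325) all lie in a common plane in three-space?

Yes

With X as base: XY = (-534, 566, -499), XZ = (-410, 94, -73), XW = (-288, 438, -390).
XZ × XW = (-4686, -138876, -152508).
XY · (XZ × XW) = 0.
The scalar triple product vanishes, so the four points are coplanar.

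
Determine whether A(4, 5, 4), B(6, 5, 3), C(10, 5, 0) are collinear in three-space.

No

AB = (2, 0, -1), AC = (6, 0, -4).
AB × AC = (0, 2, 0).
The cross product is nonzero, so the points do not lie on one line.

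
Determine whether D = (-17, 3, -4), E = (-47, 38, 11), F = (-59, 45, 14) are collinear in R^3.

No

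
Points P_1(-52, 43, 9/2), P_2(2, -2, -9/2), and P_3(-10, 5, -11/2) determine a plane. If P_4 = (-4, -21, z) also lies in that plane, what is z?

The plane through P_1, P_2, P_3 has equation 108x + 162y − 162z = 621.
Substituting P_4: (-162)z + (-3834) = 621, so z = -55/2.

-55/2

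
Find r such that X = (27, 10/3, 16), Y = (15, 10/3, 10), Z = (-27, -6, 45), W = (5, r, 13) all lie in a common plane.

2

Normal to plane XYZ: n = (-56, 672, 112); plane equation n·P = 2520.
Requiring n·W = 2520: (672)r + (1176) = 2520.
So r = 2.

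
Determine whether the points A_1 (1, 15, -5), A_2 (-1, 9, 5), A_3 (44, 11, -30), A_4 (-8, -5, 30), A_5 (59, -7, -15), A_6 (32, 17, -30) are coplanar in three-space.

Yes

The plane through A_1, A_2, A_3 has normal n = A_1A_2 × A_1A_3 = (190, 380, 266) and equation n·P = 4560.
Checking the remaining points: n·A_4 = 4560, n·A_5 = 4560, n·A_6 = 4560.
All equal 4560, so all 6 points lie in one plane.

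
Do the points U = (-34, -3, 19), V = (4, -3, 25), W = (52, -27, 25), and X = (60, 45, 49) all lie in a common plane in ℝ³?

With U as base: UV = (38, 0, 6), UW = (86, -24, 6), UX = (94, 48, 30).
UW × UX = (-1008, -2016, 6384).
UV · (UW × UX) = 0.
The scalar triple product vanishes, so the four points are coplanar.

Yes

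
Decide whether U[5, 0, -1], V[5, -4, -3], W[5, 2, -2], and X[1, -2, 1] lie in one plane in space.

No

The four points are coplanar iff the 3×3 determinant with rows UV, UW, UX is zero.
Rows: (0, -4, -2), (0, 2, -1), (-4, -2, 2).
Expanding along the first row: (0)(2) − (-4)(-4) + (-2)(8) = -32.
Nonzero ⇒ not coplanar.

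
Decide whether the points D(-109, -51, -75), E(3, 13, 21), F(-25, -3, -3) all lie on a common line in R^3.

DE = (112, 64, 96), DF = (84, 48, 72).
DE × DF = (0, 0, 0).
The cross product vanishes, so the three points are collinear.

Yes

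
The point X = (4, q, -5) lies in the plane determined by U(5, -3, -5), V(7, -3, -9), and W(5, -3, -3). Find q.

The plane through U, V, W has equation −4y = 12.
Substituting X: (-4)q + (0) = 12, so q = -3.

-3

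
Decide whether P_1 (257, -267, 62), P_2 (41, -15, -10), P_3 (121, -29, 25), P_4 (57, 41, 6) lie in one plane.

No

A normal to the plane through P_1, P_2, P_3 is n = P_1P_2 × P_1P_3 = (7812, 1800, -17136).
The plane has equation n·P = 464652. For P_4: n·P_4 = 416268.
416268 ≠ 464652, so P_4 is off the plane.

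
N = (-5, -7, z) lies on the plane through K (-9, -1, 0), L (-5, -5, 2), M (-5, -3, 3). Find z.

1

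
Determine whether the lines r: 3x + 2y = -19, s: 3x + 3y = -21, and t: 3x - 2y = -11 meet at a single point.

Yes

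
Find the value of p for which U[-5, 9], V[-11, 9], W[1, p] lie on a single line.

9

The three points are collinear iff det[UV; UW] = 0.
This determinant is linear in p: (-6)p + (54) = 0, so p = 9.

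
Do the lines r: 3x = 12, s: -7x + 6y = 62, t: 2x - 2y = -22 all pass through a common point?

Yes

Lines aᵢx + bᵢy = cᵢ with pairwise distinct directions are concurrent exactly when det[aᵢ bᵢ cᵢ] = 0.
Here the determinant is 0.
It vanishes, so the lines are concurrent at (4, 15).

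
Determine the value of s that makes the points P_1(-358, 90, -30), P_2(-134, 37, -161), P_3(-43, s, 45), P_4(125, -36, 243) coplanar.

10

Normal to plane P_1P_2P_4: n = (-30975, -124425, -2625); plane equation n·P = -30450.
Requiring n·P_3 = -30450: (-124425)s + (1213800) = -30450.
So s = 10.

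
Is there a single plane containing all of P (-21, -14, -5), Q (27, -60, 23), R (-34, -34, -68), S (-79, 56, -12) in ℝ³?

The four points are coplanar iff the 3×3 determinant with rows PQ, PR, PS is zero.
Rows: (48, -46, 28), (-13, -20, -63), (-58, 70, -7).
Expanding along the first row: (48)(4550) − (-46)(-3563) + (28)(-2070) = -3458.
Nonzero ⇒ not coplanar.

No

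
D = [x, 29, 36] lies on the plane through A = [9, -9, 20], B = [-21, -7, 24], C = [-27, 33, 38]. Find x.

A normal to the plane is n = AB × AC = (-132, 396, -1188).
D lies in the plane iff n · AD = 0.
This gives (-132)x + (-2772) = 0, so x = -21.

-21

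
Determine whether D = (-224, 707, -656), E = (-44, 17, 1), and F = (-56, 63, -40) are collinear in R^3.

No

DE = (180, -690, 657), DF = (168, -644, 616).
Comparing components 2 and 3: (-690)(616) − (657)(-644) = -1932 ≠ 0, so DE and DF are not parallel and the points are not collinear.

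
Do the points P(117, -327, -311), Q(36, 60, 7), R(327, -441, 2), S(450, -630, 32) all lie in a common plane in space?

A normal to the plane through P, Q, R is n = PQ × PR = (157383, 92133, -72036).
The plane has equation n·X = 10689516. For S: n·S = 10473408.
10473408 ≠ 10689516, so S is off the plane.

No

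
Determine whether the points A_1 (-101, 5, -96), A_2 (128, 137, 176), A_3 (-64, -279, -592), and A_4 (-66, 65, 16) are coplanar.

With A_1 as base: A_1A_2 = (229, 132, 272), A_1A_3 = (37, -284, -496), A_1A_4 = (35, 60, 112).
A_1A_3 × A_1A_4 = (-2048, -21504, 12160).
A_1A_2 · (A_1A_3 × A_1A_4) = 0.
The scalar triple product vanishes, so the four points are coplanar.

Yes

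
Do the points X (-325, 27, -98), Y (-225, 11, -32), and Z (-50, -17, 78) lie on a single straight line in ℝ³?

No

XY = (100, -16, 66), XZ = (275, -44, 176).
Comparing components 2 and 3: (-16)(176) − (66)(-44) = 88 ≠ 0, so XY and XZ are not parallel and the points are not collinear.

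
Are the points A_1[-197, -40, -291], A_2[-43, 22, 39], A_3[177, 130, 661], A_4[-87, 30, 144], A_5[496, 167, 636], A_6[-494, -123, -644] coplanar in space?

The plane through A_1, A_2, A_3 has normal n = A_1A_2 × A_1A_3 = (2924, -23188, 2992) and equation n·P = -519180.
Checking the remaining points: n·A_4 = -519180, n·A_5 = -519180, n·A_6 = -519180.
All equal -519180, so all 6 points lie in one plane.

Yes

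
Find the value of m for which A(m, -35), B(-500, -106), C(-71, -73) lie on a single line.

The three points are collinear iff det[AB; AC] = 0.
This determinant is linear in m: (-33)m + (13959) = 0, so m = 423.

423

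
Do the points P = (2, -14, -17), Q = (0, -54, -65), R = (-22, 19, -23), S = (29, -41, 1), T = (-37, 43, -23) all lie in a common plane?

Yes

The plane through P, Q, R has normal n = PQ × PR = (1824, 1140, -1026) and equation n·X = 5130.
Checking the remaining points: n·S = 5130, n·T = 5130.
All equal 5130, so all 5 points lie in one plane.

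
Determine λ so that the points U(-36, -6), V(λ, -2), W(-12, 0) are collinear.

-20

The three points are collinear iff det[UV; UW] = 0.
This determinant is linear in λ: (6)λ + (120) = 0, so λ = -20.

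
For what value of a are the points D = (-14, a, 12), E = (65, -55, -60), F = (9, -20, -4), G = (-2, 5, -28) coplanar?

-2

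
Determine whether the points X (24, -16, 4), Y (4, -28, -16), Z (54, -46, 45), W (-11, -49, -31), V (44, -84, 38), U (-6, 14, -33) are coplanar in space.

No

The plane through X, Y, Z has normal n = XY × XZ = (-1092, 220, 960) and equation n·P = -25888.
Checking the remaining points: n·W = -28528, n·V = -30048, n·U = -22048.
Since n·W = -28528 ≠ -25888, W is off the plane and the points are not all coplanar.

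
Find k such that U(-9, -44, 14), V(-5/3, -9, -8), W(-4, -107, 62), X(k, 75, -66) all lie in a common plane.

Normal to plane UVW: n = (294, -462, -637); plane equation n·P = 8764.
Requiring n·X = 8764: (294)k + (7392) = 8764.
So k = 14/3.

14/3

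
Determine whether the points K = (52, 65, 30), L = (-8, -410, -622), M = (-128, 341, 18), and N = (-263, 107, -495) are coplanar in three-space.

Yes

The four points are coplanar iff the 3×3 determinant with rows KL, KM, KN is zero.
Rows: (-60, -475, -652), (-180, 276, -12), (-315, 42, -525).
Expanding along the first row: (-60)(-144396) − (-475)(90720) + (-652)(79380) = 0.
Zero determinant ⇒ coplanar.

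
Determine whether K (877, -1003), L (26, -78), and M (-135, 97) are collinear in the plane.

KL = (-851, 925), KM = (-1012, 1100).
det[KL; KM] = (-851)(1100) − (925)(-1012) = 0.
The determinant is zero, so the points are collinear.

Yes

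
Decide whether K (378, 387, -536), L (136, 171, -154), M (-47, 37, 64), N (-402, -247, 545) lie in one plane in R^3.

With K as base: KL = (-242, -216, 382), KM = (-425, -350, 600), KN = (-780, -634, 1081).
KM × KN = (2050, -8575, -3550).
KL · (KM × KN) = 0.
The scalar triple product vanishes, so the four points are coplanar.

Yes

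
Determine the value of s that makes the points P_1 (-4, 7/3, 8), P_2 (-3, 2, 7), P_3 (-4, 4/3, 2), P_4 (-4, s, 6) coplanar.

2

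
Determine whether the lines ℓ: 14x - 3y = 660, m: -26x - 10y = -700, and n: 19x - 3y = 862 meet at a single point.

The three lines meet at one point iff the augmented coefficient matrix [aᵢ bᵢ cᵢ] has rank < 3, i.e. its determinant vanishes.
Here the determinant is -536.
Nonzero, so no common point exists.

No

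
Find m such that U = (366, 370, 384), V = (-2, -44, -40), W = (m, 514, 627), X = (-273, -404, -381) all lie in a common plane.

663

Normal to plane UVX: n = (-11466, -10584, 20286); plane equation n·P = -322812.
Requiring n·W = -322812: (-11466)m + (7279146) = -322812.
So m = 663.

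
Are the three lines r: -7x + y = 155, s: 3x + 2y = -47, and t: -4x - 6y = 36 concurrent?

Yes

Intersecting r and s: solving the 2×2 system gives (x, y) = (-21, 8).
Substitute into t: (-4)(-21) + (-6)(8) = 36.
This equals 36, so (-21, 8) lies on all three lines and they are concurrent.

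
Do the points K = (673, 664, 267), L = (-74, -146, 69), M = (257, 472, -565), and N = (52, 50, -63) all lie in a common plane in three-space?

Yes

A normal to the plane through K, L, M is n = KL × KM = (635904, -539136, -193536).
The plane has equation n·P = 18302976. For N: n·N = 18302976.
Equal, so N lies in the plane and all four are coplanar.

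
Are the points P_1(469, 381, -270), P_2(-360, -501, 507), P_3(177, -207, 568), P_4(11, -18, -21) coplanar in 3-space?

With P_1 as base: P_1P_2 = (-829, -882, 777), P_1P_3 = (-292, -588, 838), P_1P_4 = (-458, -399, 249).
P_1P_3 × P_1P_4 = (187950, -311096, -152796).
P_1P_2 · (P_1P_3 × P_1P_4) = -146370.
Since -146370 ≠ 0, the four points are not coplanar.

No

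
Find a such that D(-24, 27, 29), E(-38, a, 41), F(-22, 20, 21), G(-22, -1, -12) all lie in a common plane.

48

The points are coplanar iff DE · (DF × DG) = 0.
Expanding, this is linear in a: (66)a + (-3168) = 0.
So a = 48.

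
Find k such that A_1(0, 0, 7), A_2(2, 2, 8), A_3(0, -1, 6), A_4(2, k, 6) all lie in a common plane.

0

Normal to plane A_1A_2A_3: n = (-1, 2, -2); plane equation n·P = -14.
Requiring n·A_4 = -14: (2)k + (-14) = -14.
So k = 0.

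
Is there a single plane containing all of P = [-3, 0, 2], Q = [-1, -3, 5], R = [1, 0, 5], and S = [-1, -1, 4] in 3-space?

Yes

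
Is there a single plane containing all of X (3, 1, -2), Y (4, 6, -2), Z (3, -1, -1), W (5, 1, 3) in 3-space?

A normal to the plane through X, Y, Z is n = XY × XZ = (5, -1, -2).
The plane has equation n·P = 18. For W: n·W = 18.
Equal, so W lies in the plane and all four are coplanar.

Yes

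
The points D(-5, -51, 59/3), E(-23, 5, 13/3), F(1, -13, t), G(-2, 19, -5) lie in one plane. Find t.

16/3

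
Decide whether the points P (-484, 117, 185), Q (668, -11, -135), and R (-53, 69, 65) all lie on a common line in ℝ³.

PQ = (1152, -128, -320), PR = (431, -48, -120).
PQ × PR = (0, 320, -128).
The cross product is nonzero, so the points do not lie on one line.

No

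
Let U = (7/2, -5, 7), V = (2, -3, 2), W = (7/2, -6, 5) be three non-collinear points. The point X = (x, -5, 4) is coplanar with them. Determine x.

3

The plane through U, V, W has equation −9x − 3y + (3/2)z = -6.
Substituting X: (-9)x + (21) = -6, so x = 3.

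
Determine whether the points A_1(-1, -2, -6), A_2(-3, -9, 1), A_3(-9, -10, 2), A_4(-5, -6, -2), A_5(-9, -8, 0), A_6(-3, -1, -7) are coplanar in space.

The plane through A_1, A_2, A_3 has normal n = A_1A_2 × A_1A_3 = (0, -40, -40) and equation n·P = 320.
Checking the remaining points: n·A_4 = 320, n·A_5 = 320, n·A_6 = 320.
All equal 320, so all 6 points lie in one plane.

Yes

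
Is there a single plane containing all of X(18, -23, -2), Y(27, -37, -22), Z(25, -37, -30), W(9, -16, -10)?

Yes

A normal to the plane through X, Y, Z is n = XY × XZ = (112, 112, -28).
The plane has equation n·P = -504. For W: n·W = -504.
Equal, so W lies in the plane and all four are coplanar.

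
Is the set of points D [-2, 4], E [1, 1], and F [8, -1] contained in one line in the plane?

No

DE = (3, -3), DF = (10, -5).
Twice the signed area of △DEF is (3)(-5) − (-3)(10) = 15.
The area is nonzero, so the three points are not collinear.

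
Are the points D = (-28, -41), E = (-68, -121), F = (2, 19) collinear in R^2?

Yes

DE = (-40, -80), DF = (30, 60).
Twice the signed area of △DEF is (-40)(60) − (-80)(30) = 0.
The triangle is degenerate (zero area), so the points are collinear.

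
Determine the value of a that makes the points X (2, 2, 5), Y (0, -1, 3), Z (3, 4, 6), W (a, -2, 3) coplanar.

Normal to plane XYZ: n = (1, 0, -1); plane equation n·P = -3.
Requiring n·W = -3: (1)a + (-3) = -3.
So a = 0.

0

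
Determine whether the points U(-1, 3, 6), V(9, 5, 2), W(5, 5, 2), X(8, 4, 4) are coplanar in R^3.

Yes

A normal to the plane through U, V, W is n = UV × UW = (0, 16, 8).
The plane has equation n·P = 96. For X: n·X = 96.
Equal, so X lies in the plane and all four are coplanar.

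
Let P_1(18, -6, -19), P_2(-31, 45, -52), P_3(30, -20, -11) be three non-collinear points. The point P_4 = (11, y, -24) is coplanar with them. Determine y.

A normal to the plane is n = P_1P_2 × P_1P_3 = (-54, -4, 74).
P_4 lies in the plane iff n · P_1P_4 = 0.
This gives (-4)y + (-16) = 0, so y = -4.

-4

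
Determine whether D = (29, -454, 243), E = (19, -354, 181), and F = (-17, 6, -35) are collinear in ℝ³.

DE = (-10, 100, -62), DF = (-46, 460, -278).
DE × DF = (720, 72, 0).
The cross product is nonzero, so the points do not lie on one line.

No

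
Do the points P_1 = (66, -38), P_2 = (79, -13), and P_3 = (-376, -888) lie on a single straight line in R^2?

Yes

P_1P_2 = (13, 25), P_1P_3 = (-442, -850).
det[P_1P_2; P_1P_3] = (13)(-850) − (25)(-442) = 0.
The determinant is zero, so the points are collinear.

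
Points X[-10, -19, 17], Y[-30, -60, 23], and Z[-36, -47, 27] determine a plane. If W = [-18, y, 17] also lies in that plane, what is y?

-63

Coplanarity requires XY · (XZ × XW) = 0.
XY = (-20, -41, 6), XZ = (-26, -28, 10); the triple product is linear in y with coefficient 44 and constant term 2772.
Setting it to zero: y = -63.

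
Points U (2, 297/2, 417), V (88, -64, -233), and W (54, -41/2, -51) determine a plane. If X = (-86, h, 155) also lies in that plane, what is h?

-135

The plane through U, V, W has equation −10400x + 6448y − 3484z = -516100.
Substituting X: (6448)h + (354380) = -516100, so h = -135.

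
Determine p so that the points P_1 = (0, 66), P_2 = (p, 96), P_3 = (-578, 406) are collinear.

Collinearity: (P_2 − P_1) must be parallel to (P_3 − P_1) = (-578, 340).
Cross-multiplying the components: (p − 0)·(340) = (30)·(-578).
Solving gives p = -51.

-51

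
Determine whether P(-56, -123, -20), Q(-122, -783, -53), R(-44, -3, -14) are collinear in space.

Yes

PQ = (-66, -660, -33), PR = (12, 120, 6).
Each component of PR is -2/11 times the corresponding component of PQ, so PR = -2/11·PQ and the points are collinear.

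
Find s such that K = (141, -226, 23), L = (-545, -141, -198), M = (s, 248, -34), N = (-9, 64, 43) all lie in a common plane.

Normal to plane KLN: n = (65790, 46870, -186190); plane equation n·P = -5598600.
Requiring n·M = -5598600: (65790)s + (17954220) = -5598600.
So s = -358.

-358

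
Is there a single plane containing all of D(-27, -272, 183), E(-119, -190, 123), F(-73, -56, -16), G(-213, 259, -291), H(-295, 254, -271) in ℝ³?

No

The plane through D, E, F has normal n = DE × DF = (-3358, -15548, -16100) and equation n·P = 1373422.
Checking the remaining points: n·G = 1373422, n·H = 1404518.
Since n·H = 1404518 ≠ 1373422, H is off the plane and the points are not all coplanar.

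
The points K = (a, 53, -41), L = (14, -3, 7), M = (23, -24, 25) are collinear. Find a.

-10

Collinearity requires KL × KM = 0; each component is linear in a.
The y-component gives (18)a + (180) = 0, so a = -10.
The remaining components then also vanish.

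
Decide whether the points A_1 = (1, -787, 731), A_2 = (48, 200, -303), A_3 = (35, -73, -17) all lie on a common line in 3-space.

A_1A_2 = (47, 987, -1034), A_1A_3 = (34, 714, -748).
Each component of A_1A_3 is 34/47 times the corresponding component of A_1A_2, so A_1A_3 = 34/47·A_1A_2 and the points are collinear.

Yes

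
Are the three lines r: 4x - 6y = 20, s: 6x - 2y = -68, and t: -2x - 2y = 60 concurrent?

Yes

Intersecting r and s: solving the 2×2 system gives (x, y) = (-16, -14).
Substitute into t: (-2)(-16) + (-2)(-14) = 60.
This equals 60, so (-16, -14) lies on all three lines and they are concurrent.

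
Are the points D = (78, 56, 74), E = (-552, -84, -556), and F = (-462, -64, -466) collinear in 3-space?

Yes

DE = (-630, -140, -630), DF = (-540, -120, -540).
Each component of DF is 6/7 times the corresponding component of DE, so DF = 6/7·DE and the points are collinear.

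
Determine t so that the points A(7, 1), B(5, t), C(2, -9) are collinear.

Collinearity: (B − A) must be parallel to (C − A) = (-5, -10).
Cross-multiplying the components: (t − 1)·(-5) = (-2)·(-10).
Solving gives t = -3.

-3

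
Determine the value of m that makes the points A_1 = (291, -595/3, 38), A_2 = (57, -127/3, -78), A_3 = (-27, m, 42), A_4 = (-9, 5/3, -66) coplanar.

The points are coplanar iff A_1A_2 · (A_1A_3 × A_1A_4) = 0.
Expanding, this is linear in m: (-10464)m + (143008) = 0.
So m = 41/3.

41/3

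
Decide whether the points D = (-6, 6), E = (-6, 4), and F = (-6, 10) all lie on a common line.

Yes

DE = (0, -2), DF = (0, 4).
det[DE; DF] = (0)(4) − (-2)(0) = 0.
The determinant is zero, so the points are collinear.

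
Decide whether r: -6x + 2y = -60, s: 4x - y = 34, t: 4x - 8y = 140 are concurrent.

No

Intersecting r and s: solving the 2×2 system gives (x, y) = (4, -18).
Substitute into t: (4)(4) + (-8)(-18) = 160.
But t requires 140 ≠ 160, so the three lines have no common point.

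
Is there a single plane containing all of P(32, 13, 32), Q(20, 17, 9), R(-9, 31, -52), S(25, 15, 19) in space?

Yes

With P as base: PQ = (-12, 4, -23), PR = (-41, 18, -84), PS = (-7, 2, -13).
PR × PS = (-66, 55, 44).
PQ · (PR × PS) = 0.
The scalar triple product vanishes, so the four points are coplanar.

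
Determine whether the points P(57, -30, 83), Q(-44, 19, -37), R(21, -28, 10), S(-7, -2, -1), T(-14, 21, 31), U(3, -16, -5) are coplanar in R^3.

No

The plane through P, Q, R has normal n = PQ × PR = (-3337, -3053, 1562) and equation n·X = 31027.
Checking the remaining points: n·S = 27903, n·T = 31027, n·U = 31027.
Since n·S = 27903 ≠ 31027, S is off the plane and the points are not all coplanar.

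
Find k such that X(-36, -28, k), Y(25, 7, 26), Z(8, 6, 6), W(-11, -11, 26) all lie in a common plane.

38

The points are coplanar iff XY · (XZ × XW) = 0.
Expanding, this is linear in k: (-270)k + (10260) = 0.
So k = 38.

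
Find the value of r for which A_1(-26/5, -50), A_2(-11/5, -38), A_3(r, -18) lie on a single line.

Collinearity: (A_3 − A_1) must be parallel to (A_2 − A_1) = (3, 12).
Cross-multiplying the components: (r − (-26/5))·(12) = (32)·(3).
Solving gives r = 14/5.

14/5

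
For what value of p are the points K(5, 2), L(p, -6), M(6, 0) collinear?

9

The three points are collinear iff det[KL; KM] = 0.
This determinant is linear in p: (-2)p + (18) = 0, so p = 9.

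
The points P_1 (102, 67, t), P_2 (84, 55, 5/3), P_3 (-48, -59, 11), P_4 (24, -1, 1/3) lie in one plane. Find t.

The points are coplanar iff P_1P_2 · (P_1P_3 × P_1P_4) = 0.
Expanding, this is linear in t: (-552)t + (-2392) = 0.
So t = -13/3.

-13/3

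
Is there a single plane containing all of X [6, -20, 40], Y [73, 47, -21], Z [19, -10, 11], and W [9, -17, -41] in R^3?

With X as base: XY = (67, 67, -61), XZ = (13, 10, -29), XW = (3, 3, -81).
XZ × XW = (-723, 966, 9).
XY · (XZ × XW) = 15732.
Since 15732 ≠ 0, the four points are not coplanar.

No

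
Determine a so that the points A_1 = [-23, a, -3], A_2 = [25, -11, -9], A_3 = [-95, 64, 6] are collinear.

Collinearity requires A_1A_2 × A_1A_3 = 0; each component is linear in a.
The x-component gives (-15)a + (285) = 0, so a = 19.
The remaining components then also vanish.

19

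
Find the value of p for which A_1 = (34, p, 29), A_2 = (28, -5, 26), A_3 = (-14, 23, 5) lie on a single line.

-9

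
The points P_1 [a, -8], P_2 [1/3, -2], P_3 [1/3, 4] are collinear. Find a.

1/3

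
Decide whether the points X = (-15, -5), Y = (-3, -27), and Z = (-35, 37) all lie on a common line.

XY = (12, -22), XZ = (-20, 42).
Twice the signed area of △XYZ is (12)(42) − (-22)(-20) = 64.
The area is nonzero, so the three points are not collinear.

No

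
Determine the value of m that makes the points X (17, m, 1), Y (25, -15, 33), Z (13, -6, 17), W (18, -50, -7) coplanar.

The points are coplanar iff XY · (XZ × XW) = 0.
Expanding, this is linear in m: (368)m + (13616) = 0.
So m = -37.

-37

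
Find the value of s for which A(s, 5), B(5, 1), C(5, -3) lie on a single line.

5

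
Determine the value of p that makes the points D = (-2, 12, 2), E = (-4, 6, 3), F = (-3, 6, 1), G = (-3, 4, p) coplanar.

Normal to plane DEF: n = (12, -3, 6); plane equation n·P = -48.
Requiring n·G = -48: (6)p + (-48) = -48.
So p = 0.

0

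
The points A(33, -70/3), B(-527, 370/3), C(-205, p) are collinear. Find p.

The three points are collinear iff det[AB; AC] = 0.
This determinant is linear in p: (-560)p + (21840) = 0, so p = 39.

39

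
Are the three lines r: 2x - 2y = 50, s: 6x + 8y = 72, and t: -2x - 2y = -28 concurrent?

Intersecting r and s: solving the 2×2 system gives (x, y) = (136/7, -39/7).
Substitute into t: (-2)(136/7) + (-2)(-39/7) = -194/7.
But t requires -28 ≠ -194/7, so the three lines have no common point.

No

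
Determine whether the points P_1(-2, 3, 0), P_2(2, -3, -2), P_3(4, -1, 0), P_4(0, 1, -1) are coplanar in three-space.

No

With P_1 as base: P_1P_2 = (4, -6, -2), P_1P_3 = (6, -4, 0), P_1P_4 = (2, -2, -1).
P_1P_3 × P_1P_4 = (4, 6, -4).
P_1P_2 · (P_1P_3 × P_1P_4) = -12.
Since -12 ≠ 0, the four points are not coplanar.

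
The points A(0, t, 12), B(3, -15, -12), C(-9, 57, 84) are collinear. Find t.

Direction BC = (-12, 72, 96). From the x-coordinate of A, the parameter along the line is τ = (0 − 3)/(-12) = 1/4.
Then t = (-15) + 1/4·(72) = 3.

3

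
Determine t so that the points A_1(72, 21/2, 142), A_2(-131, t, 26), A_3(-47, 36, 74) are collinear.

54

Collinearity requires A_1A_2 × A_1A_3 = 0; each component is linear in t.
The x-component gives (-68)t + (3672) = 0, so t = 54.
The remaining components then also vanish.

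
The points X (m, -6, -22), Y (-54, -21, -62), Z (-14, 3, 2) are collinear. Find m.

-29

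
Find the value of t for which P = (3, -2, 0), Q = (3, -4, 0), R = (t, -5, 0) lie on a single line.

3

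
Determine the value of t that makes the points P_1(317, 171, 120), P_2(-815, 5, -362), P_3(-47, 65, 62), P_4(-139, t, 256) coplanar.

Coplanarity ⇔ det[P_1P_2; P_1P_3; P_1P_4] = 0.
Expanding, this is linear in t: (109792)t + (8234400) = 0.
So t = -75.

-75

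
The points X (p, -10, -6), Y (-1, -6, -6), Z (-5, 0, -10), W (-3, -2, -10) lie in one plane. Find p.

Coplanarity ⇔ det[XY; XZ; XW] = 0.
Expanding, this is linear in p: (8)p + (-24) = 0.
So p = 3.

3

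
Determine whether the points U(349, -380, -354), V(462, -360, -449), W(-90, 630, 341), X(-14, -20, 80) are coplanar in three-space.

A normal to the plane through U, V, W is n = UV × UW = (109850, -36830, 122910).
The plane has equation n·P = 8822910. For X: n·X = 9031500.
9031500 ≠ 8822910, so X is off the plane.

No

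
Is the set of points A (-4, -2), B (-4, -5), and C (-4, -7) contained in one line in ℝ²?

AB = (0, -3), AC = (0, -5).
Checking proportionality: AC = 5/3·AB, so the vectors are parallel and the points are collinear.

Yes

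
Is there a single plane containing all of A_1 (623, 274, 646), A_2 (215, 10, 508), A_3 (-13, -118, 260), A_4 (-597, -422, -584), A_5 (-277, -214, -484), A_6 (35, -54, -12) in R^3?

The plane through A_1, A_2, A_3 has normal n = A_1A_2 × A_1A_3 = (47808, -69720, -7968) and equation n·P = 5533776.
Checking the remaining points: n·A_4 = 5533776, n·A_5 = 5533776, n·A_6 = 5533776.
All equal 5533776, so all 6 points lie in one plane.

Yes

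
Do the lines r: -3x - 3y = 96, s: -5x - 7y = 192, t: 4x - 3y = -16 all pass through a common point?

Intersecting r and s: solving the 2×2 system gives (x, y) = (-16, -16).
Substitute into t: (4)(-16) + (-3)(-16) = -16.
This equals -16, so (-16, -16) lies on all three lines and they are concurrent.

Yes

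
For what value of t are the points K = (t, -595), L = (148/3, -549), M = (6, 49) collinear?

The three points are collinear iff det[KL; KM] = 0.
This determinant is linear in t: (-598)t + (94484/3) = 0, so t = 158/3.

158/3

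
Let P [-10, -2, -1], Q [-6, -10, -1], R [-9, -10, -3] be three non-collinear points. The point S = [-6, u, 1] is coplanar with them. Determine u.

Coplanarity requires PQ · (PR × PS) = 0.
PQ = (4, -8, 0), PR = (1, -8, -2); the triple product is linear in u with coefficient 8 and constant term 32.
Setting it to zero: u = -4.

-4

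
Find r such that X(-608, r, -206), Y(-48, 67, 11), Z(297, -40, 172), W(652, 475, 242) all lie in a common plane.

The points are coplanar iff XY · (XZ × XW) = 0.
Expanding, this is linear in r: (-33005)r + (-1617245) = 0.
So r = -49.

-49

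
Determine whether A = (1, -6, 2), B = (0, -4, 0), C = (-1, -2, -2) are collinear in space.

Yes

AB = (-1, 2, -2), AC = (-2, 4, -4).
AB × AC = (0, 0, 0).
The cross product vanishes, so the three points are collinear.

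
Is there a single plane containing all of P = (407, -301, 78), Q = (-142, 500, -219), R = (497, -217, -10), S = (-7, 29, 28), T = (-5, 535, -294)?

Yes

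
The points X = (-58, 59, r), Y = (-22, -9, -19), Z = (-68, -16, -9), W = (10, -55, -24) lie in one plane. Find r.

The points are coplanar iff XY · (XZ × XW) = 0.
Expanding, this is linear in r: (-2340)r + (-32760) = 0.
So r = -14.

-14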